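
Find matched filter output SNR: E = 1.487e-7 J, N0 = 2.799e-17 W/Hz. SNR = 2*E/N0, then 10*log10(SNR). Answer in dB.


SNR_lin = 2 * 1.487e-7 / 2.799e-17 = 1.063e10
SNR_dB = 10*log10(1.063e10) = 100.3 dB

100.3 dB


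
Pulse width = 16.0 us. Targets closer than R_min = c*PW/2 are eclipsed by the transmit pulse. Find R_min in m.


R_min = 3e8 * 16.0e-6 / 2 = 2400.0 m

2400.0 m


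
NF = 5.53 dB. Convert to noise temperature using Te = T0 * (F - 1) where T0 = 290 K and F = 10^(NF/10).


NF_lin = 10^(5.53/10) = 3.572728
Te = 290 * (3.572728 - 1) = 746.1 K

746.1 K


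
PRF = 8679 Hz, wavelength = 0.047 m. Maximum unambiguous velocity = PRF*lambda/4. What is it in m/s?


V_ua = 8679 * 0.047 / 4 = 102.0 m/s

102.0 m/s


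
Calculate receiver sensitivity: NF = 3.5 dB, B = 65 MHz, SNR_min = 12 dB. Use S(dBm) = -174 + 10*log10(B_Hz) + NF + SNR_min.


10*log10(65000000.0) = 78.13
S = -174 + 78.13 + 3.5 + 12 = -80.4 dBm

-80.4 dBm


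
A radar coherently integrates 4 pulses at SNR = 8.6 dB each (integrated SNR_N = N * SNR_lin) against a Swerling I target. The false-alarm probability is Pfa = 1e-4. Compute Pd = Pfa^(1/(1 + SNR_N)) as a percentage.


SNR_lin = 10^(8.6/10) = 7.24436
SNR_N = 4 * 7.24436 = 28.97744
1/(1 + SNR_N) = 1/29.97744 = 0.0333584
Pd = (1e-4)^0.0333584 = 0.73547
Pd = 73.5%

73.5%


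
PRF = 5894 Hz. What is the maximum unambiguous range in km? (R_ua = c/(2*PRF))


R_ua = 3e8 / (2 * 5894) = 25449.6 m = 25.4 km

25.4 km


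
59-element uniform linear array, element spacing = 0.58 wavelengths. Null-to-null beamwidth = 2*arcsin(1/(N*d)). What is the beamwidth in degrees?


1/(N*d) = 1/(59*0.58) = 0.029223
BW = 2*arcsin(0.029223) = 3.3 degrees

3.3 degrees


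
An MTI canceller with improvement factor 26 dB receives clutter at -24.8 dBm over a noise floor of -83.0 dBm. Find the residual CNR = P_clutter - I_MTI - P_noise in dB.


CNR = -24.8 - 26 - (-83.0) = 32.2 dB

32.2 dB


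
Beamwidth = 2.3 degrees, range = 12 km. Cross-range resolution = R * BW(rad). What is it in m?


BW_rad = 0.040142573
CR = 12000 * 0.040142573 = 481.7 m

481.7 m


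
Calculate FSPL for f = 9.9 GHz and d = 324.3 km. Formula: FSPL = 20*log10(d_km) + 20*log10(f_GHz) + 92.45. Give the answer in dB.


20*log10(324.3) = 50.22
20*log10(9.9) = 19.91
FSPL = 162.6 dB

162.6 dB


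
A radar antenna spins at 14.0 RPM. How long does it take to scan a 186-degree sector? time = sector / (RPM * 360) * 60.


t = 186 / (14.0 * 360) * 60 = 2.21 s

2.21 s


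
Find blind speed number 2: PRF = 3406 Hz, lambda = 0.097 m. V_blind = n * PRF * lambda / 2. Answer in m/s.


V_blind = 2 * 3406 * 0.097 / 2 = 330.4 m/s

330.4 m/s


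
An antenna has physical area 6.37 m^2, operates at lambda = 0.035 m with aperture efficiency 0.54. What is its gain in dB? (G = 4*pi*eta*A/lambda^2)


G_linear = 4*pi*0.54*6.37/0.035^2 = 35286.37
G_dB = 10*log10(35286.37) = 45.5 dB

45.5 dB


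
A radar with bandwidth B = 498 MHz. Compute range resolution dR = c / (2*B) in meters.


dR = 3e8 / (2 * 498000000.0) = 0.3 m

0.3 m


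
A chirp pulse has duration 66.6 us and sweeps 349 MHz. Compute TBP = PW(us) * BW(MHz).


TBP = 66.6 * 349 = 23243.4

23243.4


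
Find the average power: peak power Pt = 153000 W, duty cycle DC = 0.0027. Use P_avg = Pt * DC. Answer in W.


P_avg = 153000 * 0.0027 = 413.1 W

413.1 W


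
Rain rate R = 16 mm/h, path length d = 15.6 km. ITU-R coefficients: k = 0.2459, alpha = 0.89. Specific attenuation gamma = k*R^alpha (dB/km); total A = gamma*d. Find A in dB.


gamma = 0.2459 * 16^0.89 = 2.900182 dB/km
A = 2.900182 * 15.6 = 45.24 dB

45.24 dB


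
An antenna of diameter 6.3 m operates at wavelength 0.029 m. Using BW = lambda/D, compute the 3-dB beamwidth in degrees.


BW_rad = 0.029 / 6.3 = 0.004603
BW_deg = 0.26 degrees

0.26 degrees


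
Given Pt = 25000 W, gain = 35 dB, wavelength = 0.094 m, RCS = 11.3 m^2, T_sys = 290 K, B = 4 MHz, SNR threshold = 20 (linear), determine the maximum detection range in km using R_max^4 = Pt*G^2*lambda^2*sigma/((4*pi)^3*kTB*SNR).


G_lin = 10^(35/10) = 3162.27766
R^4 = 25000 * 3162.27766^2 * 0.094^2 * 11.3 / ((4*pi)^3 * 1.38e-23 * 290 * 4000000.0 * 20)
R^4 = 3.92896e19 m^4
R_max = (3.92896e19)^(1/4) = 79171.6 m = 79.2 km

79.2 km


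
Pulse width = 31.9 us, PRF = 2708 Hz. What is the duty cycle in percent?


DC = 31.9e-6 * 2708 * 100 = 8.64%

8.64%


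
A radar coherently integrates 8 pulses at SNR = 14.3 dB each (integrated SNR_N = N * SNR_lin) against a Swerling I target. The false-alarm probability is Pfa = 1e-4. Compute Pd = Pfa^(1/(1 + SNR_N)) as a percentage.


SNR_lin = 10^(14.3/10) = 26.91535
SNR_N = 8 * 26.91535 = 215.3228
1/(1 + SNR_N) = 1/216.3228 = 0.0046227
Pd = (1e-4)^0.0046227 = 0.95832
Pd = 95.8%

95.8%


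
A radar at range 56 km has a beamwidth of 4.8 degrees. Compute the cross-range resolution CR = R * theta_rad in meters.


BW_rad = 0.083775804
CR = 56000 * 0.083775804 = 4691.4 m

4691.4 m


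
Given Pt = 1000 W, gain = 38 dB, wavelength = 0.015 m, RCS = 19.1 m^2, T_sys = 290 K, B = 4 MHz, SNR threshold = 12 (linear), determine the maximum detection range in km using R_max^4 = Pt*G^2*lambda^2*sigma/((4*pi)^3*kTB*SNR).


G_lin = 10^(38/10) = 6309.573445
R^4 = 1000 * 6309.573445^2 * 0.015^2 * 19.1 / ((4*pi)^3 * 1.38e-23 * 290 * 4000000.0 * 12)
R^4 = 4.48816e17 m^4
R_max = (4.48816e17)^(1/4) = 25883.1 m = 25.9 km

25.9 km


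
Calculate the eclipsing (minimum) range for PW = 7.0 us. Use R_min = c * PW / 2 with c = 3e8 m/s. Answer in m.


R_min = 3e8 * 7.0e-6 / 2 = 1050.0 m

1050.0 m


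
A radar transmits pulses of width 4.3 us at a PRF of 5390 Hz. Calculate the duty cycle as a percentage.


DC = 4.3e-6 * 5390 * 100 = 2.32%

2.32%


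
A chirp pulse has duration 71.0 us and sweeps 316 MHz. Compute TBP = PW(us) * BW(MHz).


TBP = 71.0 * 316 = 22436.0

22436.0


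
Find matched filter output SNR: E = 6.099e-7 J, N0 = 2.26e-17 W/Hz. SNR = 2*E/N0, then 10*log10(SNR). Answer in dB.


SNR_lin = 2 * 6.099e-7 / 2.26e-17 = 5.397e10
SNR_dB = 10*log10(5.397e10) = 107.3 dB

107.3 dB


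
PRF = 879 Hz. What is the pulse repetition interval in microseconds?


PRI = 1/879 = 0.0011376564 s = 1137.7 us

1137.7 us


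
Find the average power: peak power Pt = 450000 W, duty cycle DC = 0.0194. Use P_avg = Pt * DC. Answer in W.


P_avg = 450000 * 0.0194 = 8730.0 W

8730.0 W


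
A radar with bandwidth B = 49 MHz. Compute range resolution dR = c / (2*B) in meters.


dR = 3e8 / (2 * 49000000.0) = 3.06 m

3.06 m


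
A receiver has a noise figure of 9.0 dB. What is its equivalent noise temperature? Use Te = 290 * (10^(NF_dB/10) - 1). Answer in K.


NF_lin = 10^(9.0/10) = 7.943282
Te = 290 * (7.943282 - 1) = 2013.6 K

2013.6 K


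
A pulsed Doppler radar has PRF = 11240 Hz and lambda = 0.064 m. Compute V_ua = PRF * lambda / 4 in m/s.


V_ua = 11240 * 0.064 / 4 = 179.8 m/s

179.8 m/s


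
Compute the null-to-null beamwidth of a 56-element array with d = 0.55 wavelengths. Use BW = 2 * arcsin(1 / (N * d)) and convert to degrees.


1/(N*d) = 1/(56*0.55) = 0.032468
BW = 2*arcsin(0.032468) = 3.7 degrees

3.7 degrees


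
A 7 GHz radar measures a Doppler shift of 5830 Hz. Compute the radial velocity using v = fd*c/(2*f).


v = 5830 * 3e8 / (2 * 7000000000.0) = 124.9 m/s

124.9 m/s


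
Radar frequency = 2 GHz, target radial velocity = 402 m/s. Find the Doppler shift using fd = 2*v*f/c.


fd = 2 * 402 * 2000000000.0 / 3e8 = 5360.0 Hz

5360.0 Hz


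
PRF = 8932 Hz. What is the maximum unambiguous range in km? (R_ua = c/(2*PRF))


R_ua = 3e8 / (2 * 8932) = 16793.6 m = 16.8 km

16.8 km


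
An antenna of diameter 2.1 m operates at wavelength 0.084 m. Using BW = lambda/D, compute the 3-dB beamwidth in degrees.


BW_rad = 0.084 / 2.1 = 0.04
BW_deg = 2.29 degrees

2.29 degrees


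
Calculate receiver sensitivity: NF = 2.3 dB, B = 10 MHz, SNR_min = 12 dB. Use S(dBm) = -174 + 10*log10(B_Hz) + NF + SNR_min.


10*log10(10000000.0) = 70.0
S = -174 + 70.0 + 2.3 + 12 = -89.7 dBm

-89.7 dBm


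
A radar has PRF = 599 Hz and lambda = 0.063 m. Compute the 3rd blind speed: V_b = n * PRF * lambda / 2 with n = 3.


V_blind = 3 * 599 * 0.063 / 2 = 56.6 m/s

56.6 m/s


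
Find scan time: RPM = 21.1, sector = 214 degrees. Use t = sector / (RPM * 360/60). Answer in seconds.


t = 214 / (21.1 * 360) * 60 = 1.69 s

1.69 s


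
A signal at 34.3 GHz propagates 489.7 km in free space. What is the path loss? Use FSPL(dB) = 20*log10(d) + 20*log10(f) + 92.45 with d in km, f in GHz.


20*log10(489.7) = 53.8
20*log10(34.3) = 30.71
FSPL = 177.0 dB

177.0 dB


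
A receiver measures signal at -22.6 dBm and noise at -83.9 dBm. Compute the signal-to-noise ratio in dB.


SNR = -22.6 - (-83.9) = 61.3 dB

61.3 dB


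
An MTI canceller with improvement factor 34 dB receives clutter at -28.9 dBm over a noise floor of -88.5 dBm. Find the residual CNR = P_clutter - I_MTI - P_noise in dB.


CNR = -28.9 - 34 - (-88.5) = 25.6 dB

25.6 dB


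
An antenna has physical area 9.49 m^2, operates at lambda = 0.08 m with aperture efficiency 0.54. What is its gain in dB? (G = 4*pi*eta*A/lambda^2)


G_linear = 4*pi*0.54*9.49/0.08^2 = 10062.13
G_dB = 10*log10(10062.13) = 40.0 dB

40.0 dB


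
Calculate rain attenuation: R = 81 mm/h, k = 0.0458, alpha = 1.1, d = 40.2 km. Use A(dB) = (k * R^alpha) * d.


gamma = 0.0458 * 81^1.1 = 5.757037 dB/km
A = 5.757037 * 40.2 = 231.43 dB

231.43 dB


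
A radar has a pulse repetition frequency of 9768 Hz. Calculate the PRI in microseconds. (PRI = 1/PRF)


PRI = 1/9768 = 0.0001023751 s = 102.4 us

102.4 us


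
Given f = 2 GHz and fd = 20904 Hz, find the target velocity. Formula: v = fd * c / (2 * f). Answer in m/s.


v = 20904 * 3e8 / (2 * 2000000000.0) = 1567.8 m/s

1567.8 m/s


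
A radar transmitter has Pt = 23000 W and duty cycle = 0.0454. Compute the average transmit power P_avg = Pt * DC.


P_avg = 23000 * 0.0454 = 1044.2 W

1044.2 W


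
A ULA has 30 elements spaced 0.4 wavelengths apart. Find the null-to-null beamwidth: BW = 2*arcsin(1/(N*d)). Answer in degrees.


1/(N*d) = 1/(30*0.4) = 0.083333
BW = 2*arcsin(0.083333) = 9.6 degrees

9.6 degrees


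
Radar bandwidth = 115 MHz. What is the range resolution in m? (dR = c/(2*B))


dR = 3e8 / (2 * 115000000.0) = 1.3 m

1.3 m


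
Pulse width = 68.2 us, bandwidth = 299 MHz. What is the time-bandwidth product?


TBP = 68.2 * 299 = 20391.8

20391.8


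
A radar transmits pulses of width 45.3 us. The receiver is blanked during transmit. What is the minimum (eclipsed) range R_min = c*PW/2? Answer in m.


R_min = 3e8 * 45.3e-6 / 2 = 6795.0 m

6795.0 m


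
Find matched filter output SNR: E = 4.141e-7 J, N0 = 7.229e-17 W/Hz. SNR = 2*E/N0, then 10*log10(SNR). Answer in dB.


SNR_lin = 2 * 4.141e-7 / 7.229e-17 = 1.146e10
SNR_dB = 10*log10(1.146e10) = 100.6 dB

100.6 dB


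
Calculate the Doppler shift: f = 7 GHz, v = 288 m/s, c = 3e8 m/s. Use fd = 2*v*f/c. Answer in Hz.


fd = 2 * 288 * 7000000000.0 / 3e8 = 13440.0 Hz

13440.0 Hz


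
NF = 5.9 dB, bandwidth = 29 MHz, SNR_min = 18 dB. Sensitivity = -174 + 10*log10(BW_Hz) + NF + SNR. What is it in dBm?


10*log10(29000000.0) = 74.62
S = -174 + 74.62 + 5.9 + 18 = -75.5 dBm

-75.5 dBm


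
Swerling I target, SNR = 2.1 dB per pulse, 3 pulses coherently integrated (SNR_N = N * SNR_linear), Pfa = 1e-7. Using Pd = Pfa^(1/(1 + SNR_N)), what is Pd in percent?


SNR_lin = 10^(2.1/10) = 1.62181
SNR_N = 3 * 1.62181 = 4.86543
1/(1 + SNR_N) = 1/5.86543 = 0.1704905
Pd = (1e-7)^0.1704905 = 0.06406
Pd = 6.4%

6.4%


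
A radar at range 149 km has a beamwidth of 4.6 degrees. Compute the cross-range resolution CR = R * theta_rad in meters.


BW_rad = 0.080285146
CR = 149000 * 0.080285146 = 11962.5 m

11962.5 m


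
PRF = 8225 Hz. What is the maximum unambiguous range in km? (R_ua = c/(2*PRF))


R_ua = 3e8 / (2 * 8225) = 18237.1 m = 18.2 km

18.2 km


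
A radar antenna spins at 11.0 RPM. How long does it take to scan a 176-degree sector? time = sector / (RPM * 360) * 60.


t = 176 / (11.0 * 360) * 60 = 2.67 s

2.67 s


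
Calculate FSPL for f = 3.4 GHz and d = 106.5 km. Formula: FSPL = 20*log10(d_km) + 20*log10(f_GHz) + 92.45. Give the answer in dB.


20*log10(106.5) = 40.55
20*log10(3.4) = 10.63
FSPL = 143.6 dB

143.6 dB


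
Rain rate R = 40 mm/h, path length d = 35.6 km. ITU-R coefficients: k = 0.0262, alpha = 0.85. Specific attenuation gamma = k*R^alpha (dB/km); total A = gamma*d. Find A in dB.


gamma = 0.0262 * 40^0.85 = 0.602632 dB/km
A = 0.602632 * 35.6 = 21.45 dB

21.45 dB


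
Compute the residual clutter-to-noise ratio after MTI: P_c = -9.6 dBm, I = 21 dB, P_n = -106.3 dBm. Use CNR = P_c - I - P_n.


CNR = -9.6 - 21 - (-106.3) = 75.7 dB

75.7 dB


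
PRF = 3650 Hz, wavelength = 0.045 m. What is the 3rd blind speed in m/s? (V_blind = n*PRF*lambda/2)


V_blind = 3 * 3650 * 0.045 / 2 = 246.4 m/s

246.4 m/s


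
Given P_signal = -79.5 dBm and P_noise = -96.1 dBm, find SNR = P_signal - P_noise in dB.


SNR = -79.5 - (-96.1) = 16.6 dB

16.6 dB


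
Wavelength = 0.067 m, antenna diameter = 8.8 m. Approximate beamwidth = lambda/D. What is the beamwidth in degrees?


BW_rad = 0.067 / 8.8 = 0.007614
BW_deg = 0.44 degrees

0.44 degrees


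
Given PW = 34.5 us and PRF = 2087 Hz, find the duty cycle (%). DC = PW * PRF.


DC = 34.5e-6 * 2087 * 100 = 7.2%

7.2%


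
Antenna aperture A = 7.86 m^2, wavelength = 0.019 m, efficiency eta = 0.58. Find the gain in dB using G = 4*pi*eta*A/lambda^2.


G_linear = 4*pi*0.58*7.86/0.019^2 = 158691.33
G_dB = 10*log10(158691.33) = 52.0 dB

52.0 dB


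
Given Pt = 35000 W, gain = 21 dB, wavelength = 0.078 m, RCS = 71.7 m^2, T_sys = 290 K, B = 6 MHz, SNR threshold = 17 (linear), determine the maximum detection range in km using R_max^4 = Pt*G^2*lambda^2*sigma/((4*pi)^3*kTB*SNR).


G_lin = 10^(21/10) = 125.892541
R^4 = 35000 * 125.892541^2 * 0.078^2 * 71.7 / ((4*pi)^3 * 1.38e-23 * 290 * 6000000.0 * 17)
R^4 = 2.98724e17 m^4
R_max = (2.98724e17)^(1/4) = 23378.5 m = 23.4 km

23.4 km


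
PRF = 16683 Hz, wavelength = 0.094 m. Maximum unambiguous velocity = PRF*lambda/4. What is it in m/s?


V_ua = 16683 * 0.094 / 4 = 392.1 m/s

392.1 m/s


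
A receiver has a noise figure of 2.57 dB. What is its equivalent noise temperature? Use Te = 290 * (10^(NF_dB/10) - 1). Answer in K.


NF_lin = 10^(2.57/10) = 1.807174
Te = 290 * (1.807174 - 1) = 234.1 K

234.1 K


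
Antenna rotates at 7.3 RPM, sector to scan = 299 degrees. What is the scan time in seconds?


t = 299 / (7.3 * 360) * 60 = 6.83 s

6.83 s


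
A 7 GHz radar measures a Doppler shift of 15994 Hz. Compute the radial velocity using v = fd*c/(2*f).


v = 15994 * 3e8 / (2 * 7000000000.0) = 342.7 m/s

342.7 m/s


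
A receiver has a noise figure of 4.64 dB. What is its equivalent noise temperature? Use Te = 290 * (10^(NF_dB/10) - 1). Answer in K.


NF_lin = 10^(4.64/10) = 2.910717
Te = 290 * (2.910717 - 1) = 554.1 K

554.1 K


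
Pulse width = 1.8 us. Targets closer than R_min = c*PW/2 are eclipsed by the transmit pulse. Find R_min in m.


R_min = 3e8 * 1.8e-6 / 2 = 270.0 m

270.0 m


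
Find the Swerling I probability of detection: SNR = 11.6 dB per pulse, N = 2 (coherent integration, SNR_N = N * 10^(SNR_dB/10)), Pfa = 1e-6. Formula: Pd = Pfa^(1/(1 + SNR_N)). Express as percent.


SNR_lin = 10^(11.6/10) = 14.4544
SNR_N = 2 * 14.4544 = 28.9088
1/(1 + SNR_N) = 1/29.9088 = 0.033435
Pd = (1e-6)^0.033435 = 0.63007
Pd = 63.0%

63.0%


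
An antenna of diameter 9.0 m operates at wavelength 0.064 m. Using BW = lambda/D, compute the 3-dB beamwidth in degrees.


BW_rad = 0.064 / 9.0 = 0.007111
BW_deg = 0.41 degrees

0.41 degrees


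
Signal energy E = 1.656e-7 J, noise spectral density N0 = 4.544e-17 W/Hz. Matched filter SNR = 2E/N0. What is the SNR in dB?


SNR_lin = 2 * 1.656e-7 / 4.544e-17 = 7.289e9
SNR_dB = 10*log10(7.289e9) = 98.6 dB

98.6 dB


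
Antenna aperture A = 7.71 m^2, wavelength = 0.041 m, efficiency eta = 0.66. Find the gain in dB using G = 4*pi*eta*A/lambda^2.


G_linear = 4*pi*0.66*7.71/0.041^2 = 38040.0
G_dB = 10*log10(38040.0) = 45.8 dB

45.8 dB


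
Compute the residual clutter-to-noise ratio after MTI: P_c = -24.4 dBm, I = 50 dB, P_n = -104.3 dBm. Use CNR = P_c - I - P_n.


CNR = -24.4 - 50 - (-104.3) = 29.9 dB

29.9 dB


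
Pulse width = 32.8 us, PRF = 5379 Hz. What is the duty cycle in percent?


DC = 32.8e-6 * 5379 * 100 = 17.64%

17.64%


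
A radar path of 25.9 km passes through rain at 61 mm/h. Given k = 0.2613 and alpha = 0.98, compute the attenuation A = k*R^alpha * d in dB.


gamma = 0.2613 * 61^0.98 = 14.681237 dB/km
A = 14.681237 * 25.9 = 380.24 dB

380.24 dB


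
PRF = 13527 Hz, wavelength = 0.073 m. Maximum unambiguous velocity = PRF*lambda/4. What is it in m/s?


V_ua = 13527 * 0.073 / 4 = 246.9 m/s

246.9 m/s


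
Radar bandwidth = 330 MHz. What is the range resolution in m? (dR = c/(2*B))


dR = 3e8 / (2 * 330000000.0) = 0.45 m

0.45 m


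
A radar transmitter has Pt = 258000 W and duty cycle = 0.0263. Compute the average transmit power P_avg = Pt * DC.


P_avg = 258000 * 0.0263 = 6785.4 W

6785.4 W


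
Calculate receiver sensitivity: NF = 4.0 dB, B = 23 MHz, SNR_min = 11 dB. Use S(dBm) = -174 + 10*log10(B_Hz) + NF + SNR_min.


10*log10(23000000.0) = 73.62
S = -174 + 73.62 + 4.0 + 11 = -85.4 dBm

-85.4 dBm


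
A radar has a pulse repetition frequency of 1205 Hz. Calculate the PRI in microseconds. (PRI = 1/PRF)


PRI = 1/1205 = 0.0008298755 s = 829.9 us

829.9 us


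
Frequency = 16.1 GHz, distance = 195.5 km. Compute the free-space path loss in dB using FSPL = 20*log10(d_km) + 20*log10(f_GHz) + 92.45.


20*log10(195.5) = 45.82
20*log10(16.1) = 24.14
FSPL = 162.4 dB

162.4 dB


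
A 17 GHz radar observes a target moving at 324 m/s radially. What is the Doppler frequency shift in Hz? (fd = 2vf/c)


fd = 2 * 324 * 17000000000.0 / 3e8 = 36720.0 Hz

36720.0 Hz


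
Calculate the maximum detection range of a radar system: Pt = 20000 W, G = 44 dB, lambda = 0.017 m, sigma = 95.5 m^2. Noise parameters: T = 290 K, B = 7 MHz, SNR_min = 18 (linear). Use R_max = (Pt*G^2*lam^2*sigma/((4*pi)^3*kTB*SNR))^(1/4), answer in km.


G_lin = 10^(44/10) = 25118.864315
R^4 = 20000 * 25118.864315^2 * 0.017^2 * 95.5 / ((4*pi)^3 * 1.38e-23 * 290 * 7000000.0 * 18)
R^4 = 3.4806e20 m^4
R_max = (3.4806e20)^(1/4) = 136588.3 m = 136.6 km

136.6 km


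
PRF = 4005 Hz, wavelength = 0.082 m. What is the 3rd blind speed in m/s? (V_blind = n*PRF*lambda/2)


V_blind = 3 * 4005 * 0.082 / 2 = 492.6 m/s

492.6 m/s


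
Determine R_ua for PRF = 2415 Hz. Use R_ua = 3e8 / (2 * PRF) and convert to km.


R_ua = 3e8 / (2 * 2415) = 62111.8 m = 62.1 km

62.1 km


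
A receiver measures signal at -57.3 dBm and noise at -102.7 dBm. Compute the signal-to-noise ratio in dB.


SNR = -57.3 - (-102.7) = 45.4 dB

45.4 dB


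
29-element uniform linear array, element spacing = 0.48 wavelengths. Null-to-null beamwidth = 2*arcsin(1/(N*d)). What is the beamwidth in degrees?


1/(N*d) = 1/(29*0.48) = 0.071839
BW = 2*arcsin(0.071839) = 8.2 degrees

8.2 degrees


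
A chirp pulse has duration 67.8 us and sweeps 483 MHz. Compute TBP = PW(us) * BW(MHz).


TBP = 67.8 * 483 = 32747.4

32747.4


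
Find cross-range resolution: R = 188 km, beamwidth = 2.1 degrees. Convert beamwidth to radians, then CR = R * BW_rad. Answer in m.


BW_rad = 0.036651914
CR = 188000 * 0.036651914 = 6890.6 m

6890.6 m


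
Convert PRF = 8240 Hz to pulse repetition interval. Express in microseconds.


PRI = 1/8240 = 0.0001213592 s = 121.4 us

121.4 us


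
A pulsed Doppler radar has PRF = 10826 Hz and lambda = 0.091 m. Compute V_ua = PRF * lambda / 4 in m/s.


V_ua = 10826 * 0.091 / 4 = 246.3 m/s

246.3 m/s


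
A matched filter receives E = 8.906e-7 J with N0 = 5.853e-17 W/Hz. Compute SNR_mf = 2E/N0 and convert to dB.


SNR_lin = 2 * 8.906e-7 / 5.853e-17 = 3.043e10
SNR_dB = 10*log10(3.043e10) = 104.8 dB

104.8 dB


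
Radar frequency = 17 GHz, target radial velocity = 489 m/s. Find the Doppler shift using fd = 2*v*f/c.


fd = 2 * 489 * 17000000000.0 / 3e8 = 55420.0 Hz

55420.0 Hz


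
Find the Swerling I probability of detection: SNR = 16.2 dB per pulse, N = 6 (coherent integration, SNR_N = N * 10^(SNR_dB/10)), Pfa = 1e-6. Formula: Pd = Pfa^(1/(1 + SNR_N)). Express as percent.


SNR_lin = 10^(16.2/10) = 41.68694
SNR_N = 6 * 41.68694 = 250.12164
1/(1 + SNR_N) = 1/251.12164 = 0.0039821
Pd = (1e-6)^0.0039821 = 0.94647
Pd = 94.6%

94.6%


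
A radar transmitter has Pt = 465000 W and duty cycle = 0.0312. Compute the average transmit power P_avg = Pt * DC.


P_avg = 465000 * 0.0312 = 14508.0 W

14508.0 W


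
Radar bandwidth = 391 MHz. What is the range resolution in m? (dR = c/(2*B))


dR = 3e8 / (2 * 391000000.0) = 0.38 m

0.38 m


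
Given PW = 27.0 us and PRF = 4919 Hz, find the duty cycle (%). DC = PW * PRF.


DC = 27.0e-6 * 4919 * 100 = 13.28%

13.28%


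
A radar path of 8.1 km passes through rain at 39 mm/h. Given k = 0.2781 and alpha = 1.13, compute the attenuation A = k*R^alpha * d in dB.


gamma = 0.2781 * 39^1.13 = 17.462403 dB/km
A = 17.462403 * 8.1 = 141.45 dB

141.45 dB


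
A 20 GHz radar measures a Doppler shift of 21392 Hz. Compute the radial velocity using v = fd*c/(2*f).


v = 21392 * 3e8 / (2 * 20000000000.0) = 160.4 m/s

160.4 m/s


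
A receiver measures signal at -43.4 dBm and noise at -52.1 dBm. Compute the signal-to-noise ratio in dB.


SNR = -43.4 - (-52.1) = 8.7 dB

8.7 dB


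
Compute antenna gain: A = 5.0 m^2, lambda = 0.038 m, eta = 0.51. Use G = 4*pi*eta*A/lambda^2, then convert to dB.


G_linear = 4*pi*0.51*5.0/0.038^2 = 22191.31
G_dB = 10*log10(22191.31) = 43.5 dB

43.5 dB


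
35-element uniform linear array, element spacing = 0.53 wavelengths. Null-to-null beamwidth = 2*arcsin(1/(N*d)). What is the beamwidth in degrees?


1/(N*d) = 1/(35*0.53) = 0.053908
BW = 2*arcsin(0.053908) = 6.2 degrees

6.2 degrees


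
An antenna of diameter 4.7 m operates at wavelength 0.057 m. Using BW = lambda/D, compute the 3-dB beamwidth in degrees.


BW_rad = 0.057 / 4.7 = 0.012128
BW_deg = 0.69 degrees

0.69 degrees


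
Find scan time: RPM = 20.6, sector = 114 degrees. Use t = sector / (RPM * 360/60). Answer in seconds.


t = 114 / (20.6 * 360) * 60 = 0.92 s

0.92 s


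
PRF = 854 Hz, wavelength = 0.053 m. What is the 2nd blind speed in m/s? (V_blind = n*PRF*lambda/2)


V_blind = 2 * 854 * 0.053 / 2 = 45.3 m/s

45.3 m/s


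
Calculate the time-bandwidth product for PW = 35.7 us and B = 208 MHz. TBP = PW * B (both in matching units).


TBP = 35.7 * 208 = 7425.6

7425.6


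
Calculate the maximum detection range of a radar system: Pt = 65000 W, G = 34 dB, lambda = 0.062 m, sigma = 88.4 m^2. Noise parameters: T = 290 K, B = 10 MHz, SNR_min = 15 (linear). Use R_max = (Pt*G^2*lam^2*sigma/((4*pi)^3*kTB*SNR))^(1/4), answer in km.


G_lin = 10^(34/10) = 2511.886432
R^4 = 65000 * 2511.886432^2 * 0.062^2 * 88.4 / ((4*pi)^3 * 1.38e-23 * 290 * 10000000.0 * 15)
R^4 = 1.16991e20 m^4
R_max = (1.16991e20)^(1/4) = 104001.1 m = 104.0 km

104.0 km


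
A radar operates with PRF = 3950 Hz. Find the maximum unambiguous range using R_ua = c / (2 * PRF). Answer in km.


R_ua = 3e8 / (2 * 3950) = 37974.7 m = 38.0 km

38.0 km


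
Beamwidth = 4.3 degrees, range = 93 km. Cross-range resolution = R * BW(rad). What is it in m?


BW_rad = 0.075049158
CR = 93000 * 0.075049158 = 6979.6 m

6979.6 m


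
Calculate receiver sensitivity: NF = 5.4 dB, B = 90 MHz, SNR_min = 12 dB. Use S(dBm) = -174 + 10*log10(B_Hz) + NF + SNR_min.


10*log10(90000000.0) = 79.54
S = -174 + 79.54 + 5.4 + 12 = -77.1 dBm

-77.1 dBm


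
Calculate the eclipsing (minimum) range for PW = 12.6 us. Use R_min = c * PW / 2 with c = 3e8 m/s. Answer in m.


R_min = 3e8 * 12.6e-6 / 2 = 1890.0 m

1890.0 m


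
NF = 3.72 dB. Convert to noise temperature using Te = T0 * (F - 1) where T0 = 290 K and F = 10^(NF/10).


NF_lin = 10^(3.72/10) = 2.355049
Te = 290 * (2.355049 - 1) = 393.0 K

393.0 K


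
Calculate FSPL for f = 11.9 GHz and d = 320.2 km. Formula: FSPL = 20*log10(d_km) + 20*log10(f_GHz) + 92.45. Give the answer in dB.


20*log10(320.2) = 50.11
20*log10(11.9) = 21.51
FSPL = 164.1 dB

164.1 dB


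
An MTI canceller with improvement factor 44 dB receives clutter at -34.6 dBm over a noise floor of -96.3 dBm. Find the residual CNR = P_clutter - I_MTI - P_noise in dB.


CNR = -34.6 - 44 - (-96.3) = 17.7 dB

17.7 dB


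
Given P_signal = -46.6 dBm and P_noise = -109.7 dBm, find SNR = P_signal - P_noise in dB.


SNR = -46.6 - (-109.7) = 63.1 dB

63.1 dB


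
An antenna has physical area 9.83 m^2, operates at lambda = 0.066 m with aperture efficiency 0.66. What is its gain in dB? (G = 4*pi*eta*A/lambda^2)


G_linear = 4*pi*0.66*9.83/0.066^2 = 18716.28
G_dB = 10*log10(18716.28) = 42.7 dB

42.7 dB


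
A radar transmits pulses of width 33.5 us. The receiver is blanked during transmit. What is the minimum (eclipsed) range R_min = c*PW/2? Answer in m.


R_min = 3e8 * 33.5e-6 / 2 = 5025.0 m

5025.0 m


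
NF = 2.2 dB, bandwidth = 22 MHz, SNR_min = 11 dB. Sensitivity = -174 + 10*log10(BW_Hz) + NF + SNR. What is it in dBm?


10*log10(22000000.0) = 73.42
S = -174 + 73.42 + 2.2 + 11 = -87.4 dBm

-87.4 dBm


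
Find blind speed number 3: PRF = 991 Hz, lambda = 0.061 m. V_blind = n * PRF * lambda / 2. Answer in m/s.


V_blind = 3 * 991 * 0.061 / 2 = 90.7 m/s

90.7 m/s


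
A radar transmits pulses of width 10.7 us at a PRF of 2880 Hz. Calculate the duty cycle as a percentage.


DC = 10.7e-6 * 2880 * 100 = 3.08%

3.08%


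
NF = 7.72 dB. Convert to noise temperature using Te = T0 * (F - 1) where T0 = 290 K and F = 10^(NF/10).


NF_lin = 10^(7.72/10) = 5.915616
Te = 290 * (5.915616 - 1) = 1425.5 K

1425.5 K


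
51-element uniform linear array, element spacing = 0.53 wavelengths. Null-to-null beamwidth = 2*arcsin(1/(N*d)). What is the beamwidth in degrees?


1/(N*d) = 1/(51*0.53) = 0.036996
BW = 2*arcsin(0.036996) = 4.2 degrees

4.2 degrees


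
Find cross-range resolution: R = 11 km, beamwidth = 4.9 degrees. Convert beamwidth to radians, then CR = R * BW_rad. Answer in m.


BW_rad = 0.085521133
CR = 11000 * 0.085521133 = 940.7 m

940.7 m


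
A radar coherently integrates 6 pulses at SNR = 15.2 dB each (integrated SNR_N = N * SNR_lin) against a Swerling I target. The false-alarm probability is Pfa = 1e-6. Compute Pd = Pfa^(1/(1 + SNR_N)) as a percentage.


SNR_lin = 10^(15.2/10) = 33.11311
SNR_N = 6 * 33.11311 = 198.67866
1/(1 + SNR_N) = 1/199.67866 = 0.005008
Pd = (1e-6)^0.005008 = 0.93315
Pd = 93.3%

93.3%


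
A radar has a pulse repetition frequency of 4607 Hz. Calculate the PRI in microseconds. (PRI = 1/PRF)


PRI = 1/4607 = 0.000217061 s = 217.1 us

217.1 us


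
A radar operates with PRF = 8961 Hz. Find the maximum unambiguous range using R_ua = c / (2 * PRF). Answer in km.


R_ua = 3e8 / (2 * 8961) = 16739.2 m = 16.7 km

16.7 km


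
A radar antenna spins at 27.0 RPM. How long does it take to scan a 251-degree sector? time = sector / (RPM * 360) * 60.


t = 251 / (27.0 * 360) * 60 = 1.55 s

1.55 s


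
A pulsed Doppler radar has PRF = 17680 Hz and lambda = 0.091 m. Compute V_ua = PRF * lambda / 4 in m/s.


V_ua = 17680 * 0.091 / 4 = 402.2 m/s

402.2 m/s


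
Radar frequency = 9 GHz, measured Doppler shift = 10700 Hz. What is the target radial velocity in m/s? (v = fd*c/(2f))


v = 10700 * 3e8 / (2 * 9000000000.0) = 178.3 m/s

178.3 m/s


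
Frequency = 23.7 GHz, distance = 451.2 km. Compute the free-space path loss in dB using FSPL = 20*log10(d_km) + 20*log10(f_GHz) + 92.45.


20*log10(451.2) = 53.09
20*log10(23.7) = 27.49
FSPL = 173.0 dB

173.0 dB


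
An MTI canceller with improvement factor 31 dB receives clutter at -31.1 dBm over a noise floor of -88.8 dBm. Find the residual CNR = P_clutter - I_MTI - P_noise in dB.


CNR = -31.1 - 31 - (-88.8) = 26.7 dB

26.7 dB


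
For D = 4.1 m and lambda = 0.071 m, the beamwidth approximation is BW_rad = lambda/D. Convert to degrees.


BW_rad = 0.071 / 4.1 = 0.017317
BW_deg = 0.99 degrees

0.99 degrees


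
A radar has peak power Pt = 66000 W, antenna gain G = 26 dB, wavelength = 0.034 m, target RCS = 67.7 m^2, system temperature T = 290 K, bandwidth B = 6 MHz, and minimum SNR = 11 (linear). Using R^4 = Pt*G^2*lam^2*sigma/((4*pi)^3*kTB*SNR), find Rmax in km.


G_lin = 10^(26/10) = 398.107171
R^4 = 66000 * 398.107171^2 * 0.034^2 * 67.7 / ((4*pi)^3 * 1.38e-23 * 290 * 6000000.0 * 11)
R^4 = 1.56185e18 m^4
R_max = (1.56185e18)^(1/4) = 35351.7 m = 35.4 km

35.4 km


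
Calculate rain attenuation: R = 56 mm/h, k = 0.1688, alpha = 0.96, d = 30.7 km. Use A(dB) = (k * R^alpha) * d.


gamma = 0.1688 * 56^0.96 = 8.04698 dB/km
A = 8.04698 * 30.7 = 247.04 dB

247.04 dB


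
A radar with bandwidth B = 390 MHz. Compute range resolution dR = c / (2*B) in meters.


dR = 3e8 / (2 * 390000000.0) = 0.38 m

0.38 m


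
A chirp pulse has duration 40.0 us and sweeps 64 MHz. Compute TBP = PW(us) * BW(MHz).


TBP = 40.0 * 64 = 2560.0

2560.0


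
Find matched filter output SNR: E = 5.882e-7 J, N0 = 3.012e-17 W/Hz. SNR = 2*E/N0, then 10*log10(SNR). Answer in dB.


SNR_lin = 2 * 5.882e-7 / 3.012e-17 = 3.906e10
SNR_dB = 10*log10(3.906e10) = 105.9 dB

105.9 dB


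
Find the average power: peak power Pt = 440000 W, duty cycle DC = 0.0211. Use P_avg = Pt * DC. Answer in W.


P_avg = 440000 * 0.0211 = 9284.0 W

9284.0 W


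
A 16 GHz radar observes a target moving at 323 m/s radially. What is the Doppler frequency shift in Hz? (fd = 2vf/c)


fd = 2 * 323 * 16000000000.0 / 3e8 = 34453.3 Hz

34453.3 Hz


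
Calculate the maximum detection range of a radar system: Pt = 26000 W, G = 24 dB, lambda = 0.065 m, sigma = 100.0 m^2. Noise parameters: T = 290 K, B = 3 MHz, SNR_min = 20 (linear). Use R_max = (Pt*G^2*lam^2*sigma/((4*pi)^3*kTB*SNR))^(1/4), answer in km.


G_lin = 10^(24/10) = 251.188643
R^4 = 26000 * 251.188643^2 * 0.065^2 * 100.0 / ((4*pi)^3 * 1.38e-23 * 290 * 3000000.0 * 20)
R^4 = 1.4546e18 m^4
R_max = (1.4546e18)^(1/4) = 34728.5 m = 34.7 km

34.7 km


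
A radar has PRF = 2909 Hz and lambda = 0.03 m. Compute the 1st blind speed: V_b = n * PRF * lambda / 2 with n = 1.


V_blind = 1 * 2909 * 0.03 / 2 = 43.6 m/s

43.6 m/s


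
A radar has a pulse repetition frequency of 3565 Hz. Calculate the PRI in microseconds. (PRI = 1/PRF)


PRI = 1/3565 = 0.0002805049 s = 280.5 us

280.5 us


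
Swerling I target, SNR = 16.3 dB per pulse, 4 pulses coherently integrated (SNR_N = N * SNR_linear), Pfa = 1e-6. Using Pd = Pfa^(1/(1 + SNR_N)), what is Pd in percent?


SNR_lin = 10^(16.3/10) = 42.65795
SNR_N = 4 * 42.65795 = 170.6318
1/(1 + SNR_N) = 1/171.6318 = 0.0058264
Pd = (1e-6)^0.0058264 = 0.92266
Pd = 92.3%

92.3%


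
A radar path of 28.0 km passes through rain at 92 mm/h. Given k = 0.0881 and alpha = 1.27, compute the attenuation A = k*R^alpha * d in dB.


gamma = 0.0881 * 92^1.27 = 27.478084 dB/km
A = 27.478084 * 28.0 = 769.39 dB

769.39 dB


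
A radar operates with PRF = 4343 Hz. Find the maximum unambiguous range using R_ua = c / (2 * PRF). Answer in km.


R_ua = 3e8 / (2 * 4343) = 34538.3 m = 34.5 km

34.5 km


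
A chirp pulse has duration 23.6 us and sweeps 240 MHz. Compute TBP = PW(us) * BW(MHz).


TBP = 23.6 * 240 = 5664.0

5664.0


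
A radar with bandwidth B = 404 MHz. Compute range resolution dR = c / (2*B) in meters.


dR = 3e8 / (2 * 404000000.0) = 0.37 m

0.37 m


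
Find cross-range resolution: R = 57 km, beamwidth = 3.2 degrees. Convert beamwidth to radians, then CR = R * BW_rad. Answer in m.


BW_rad = 0.055850536
CR = 57000 * 0.055850536 = 3183.5 m

3183.5 m


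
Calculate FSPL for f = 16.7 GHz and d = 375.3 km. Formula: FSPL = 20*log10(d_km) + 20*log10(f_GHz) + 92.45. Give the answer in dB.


20*log10(375.3) = 51.49
20*log10(16.7) = 24.45
FSPL = 168.4 dB

168.4 dB


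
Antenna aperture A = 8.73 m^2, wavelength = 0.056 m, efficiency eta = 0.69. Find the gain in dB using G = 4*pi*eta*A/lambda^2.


G_linear = 4*pi*0.69*8.73/0.056^2 = 24137.77
G_dB = 10*log10(24137.77) = 43.8 dB

43.8 dB


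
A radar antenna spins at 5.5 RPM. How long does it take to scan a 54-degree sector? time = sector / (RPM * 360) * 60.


t = 54 / (5.5 * 360) * 60 = 1.64 s

1.64 s


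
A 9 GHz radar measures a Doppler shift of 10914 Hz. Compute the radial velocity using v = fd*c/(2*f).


v = 10914 * 3e8 / (2 * 9000000000.0) = 181.9 m/s

181.9 m/s


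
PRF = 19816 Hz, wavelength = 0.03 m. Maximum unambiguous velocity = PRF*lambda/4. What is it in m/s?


V_ua = 19816 * 0.03 / 4 = 148.6 m/s

148.6 m/s


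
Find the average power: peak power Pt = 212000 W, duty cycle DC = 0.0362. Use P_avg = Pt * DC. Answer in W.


P_avg = 212000 * 0.0362 = 7674.4 W

7674.4 W


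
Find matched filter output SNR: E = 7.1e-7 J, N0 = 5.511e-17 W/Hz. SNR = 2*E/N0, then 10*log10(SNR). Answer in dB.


SNR_lin = 2 * 7.1e-7 / 5.511e-17 = 2.577e10
SNR_dB = 10*log10(2.577e10) = 104.1 dB

104.1 dB


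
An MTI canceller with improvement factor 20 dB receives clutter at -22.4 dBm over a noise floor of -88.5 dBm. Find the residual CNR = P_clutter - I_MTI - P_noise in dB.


CNR = -22.4 - 20 - (-88.5) = 46.1 dB

46.1 dB


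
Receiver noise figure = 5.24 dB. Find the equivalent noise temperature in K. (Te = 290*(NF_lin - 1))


NF_lin = 10^(5.24/10) = 3.34195
Te = 290 * (3.34195 - 1) = 679.2 K

679.2 K


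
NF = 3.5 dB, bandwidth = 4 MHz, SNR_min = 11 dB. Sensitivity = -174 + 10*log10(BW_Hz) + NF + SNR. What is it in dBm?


10*log10(4000000.0) = 66.02
S = -174 + 66.02 + 3.5 + 11 = -93.5 dBm

-93.5 dBm


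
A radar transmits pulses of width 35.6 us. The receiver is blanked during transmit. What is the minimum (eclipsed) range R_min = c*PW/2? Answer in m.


R_min = 3e8 * 35.6e-6 / 2 = 5340.0 m

5340.0 m


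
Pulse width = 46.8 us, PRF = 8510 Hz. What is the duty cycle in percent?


DC = 46.8e-6 * 8510 * 100 = 39.83%

39.83%


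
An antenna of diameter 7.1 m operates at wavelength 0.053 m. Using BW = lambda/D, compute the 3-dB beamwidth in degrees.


BW_rad = 0.053 / 7.1 = 0.007465
BW_deg = 0.43 degrees

0.43 degrees


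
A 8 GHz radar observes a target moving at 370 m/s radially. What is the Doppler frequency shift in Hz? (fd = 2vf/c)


fd = 2 * 370 * 8000000000.0 / 3e8 = 19733.3 Hz

19733.3 Hz


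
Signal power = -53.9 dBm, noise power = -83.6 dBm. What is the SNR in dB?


SNR = -53.9 - (-83.6) = 29.7 dB

29.7 dB


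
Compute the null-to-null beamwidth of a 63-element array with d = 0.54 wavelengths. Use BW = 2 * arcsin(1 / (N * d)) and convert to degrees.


1/(N*d) = 1/(63*0.54) = 0.029394
BW = 2*arcsin(0.029394) = 3.4 degrees

3.4 degrees


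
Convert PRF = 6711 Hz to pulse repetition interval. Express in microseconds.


PRI = 1/6711 = 0.0001490091 s = 149.0 us

149.0 us


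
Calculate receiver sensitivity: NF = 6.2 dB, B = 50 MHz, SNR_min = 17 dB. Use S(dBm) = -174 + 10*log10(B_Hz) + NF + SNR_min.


10*log10(50000000.0) = 76.99
S = -174 + 76.99 + 6.2 + 17 = -73.8 dBm

-73.8 dBm


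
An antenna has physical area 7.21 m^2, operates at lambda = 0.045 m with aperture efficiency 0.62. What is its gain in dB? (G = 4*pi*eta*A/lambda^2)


G_linear = 4*pi*0.62*7.21/0.045^2 = 27740.34
G_dB = 10*log10(27740.34) = 44.4 dB

44.4 dB


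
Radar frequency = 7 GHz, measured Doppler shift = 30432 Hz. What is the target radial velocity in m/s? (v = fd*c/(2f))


v = 30432 * 3e8 / (2 * 7000000000.0) = 652.1 m/s

652.1 m/s


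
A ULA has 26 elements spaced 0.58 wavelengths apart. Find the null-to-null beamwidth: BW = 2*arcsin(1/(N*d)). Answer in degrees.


1/(N*d) = 1/(26*0.58) = 0.066313
BW = 2*arcsin(0.066313) = 7.6 degrees

7.6 degrees


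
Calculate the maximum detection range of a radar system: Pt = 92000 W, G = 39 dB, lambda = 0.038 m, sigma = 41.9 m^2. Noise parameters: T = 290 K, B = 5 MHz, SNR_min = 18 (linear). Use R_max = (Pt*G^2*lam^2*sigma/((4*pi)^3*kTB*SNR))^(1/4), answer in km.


G_lin = 10^(39/10) = 7943.282347
R^4 = 92000 * 7943.282347^2 * 0.038^2 * 41.9 / ((4*pi)^3 * 1.38e-23 * 290 * 5000000.0 * 18)
R^4 = 4.91383e20 m^4
R_max = (4.91383e20)^(1/4) = 148886.4 m = 148.9 km

148.9 km


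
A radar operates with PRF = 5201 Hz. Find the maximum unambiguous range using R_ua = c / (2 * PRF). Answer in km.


R_ua = 3e8 / (2 * 5201) = 28840.6 m = 28.8 km

28.8 km


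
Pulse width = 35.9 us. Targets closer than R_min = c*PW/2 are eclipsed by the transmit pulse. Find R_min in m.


R_min = 3e8 * 35.9e-6 / 2 = 5385.0 m

5385.0 m


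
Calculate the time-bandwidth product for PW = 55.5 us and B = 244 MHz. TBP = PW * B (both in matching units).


TBP = 55.5 * 244 = 13542.0

13542.0


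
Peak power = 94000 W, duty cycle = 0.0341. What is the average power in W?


P_avg = 94000 * 0.0341 = 3205.4 W

3205.4 W


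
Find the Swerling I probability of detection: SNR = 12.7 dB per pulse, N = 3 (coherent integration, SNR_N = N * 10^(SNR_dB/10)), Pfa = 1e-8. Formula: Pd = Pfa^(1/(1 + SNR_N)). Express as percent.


SNR_lin = 10^(12.7/10) = 18.62087
SNR_N = 3 * 18.62087 = 55.86261
1/(1 + SNR_N) = 1/56.86261 = 0.0175862
Pd = (1e-8)^0.0175862 = 0.72329
Pd = 72.3%

72.3%


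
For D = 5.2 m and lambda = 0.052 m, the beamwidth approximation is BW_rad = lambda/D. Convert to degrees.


BW_rad = 0.052 / 5.2 = 0.01
BW_deg = 0.57 degrees

0.57 degrees


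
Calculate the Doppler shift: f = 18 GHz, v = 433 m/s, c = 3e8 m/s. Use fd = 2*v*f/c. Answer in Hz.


fd = 2 * 433 * 18000000000.0 / 3e8 = 51960.0 Hz

51960.0 Hz


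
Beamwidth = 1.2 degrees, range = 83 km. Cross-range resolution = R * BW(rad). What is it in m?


BW_rad = 0.020943951
CR = 83000 * 0.020943951 = 1738.3 m

1738.3 m


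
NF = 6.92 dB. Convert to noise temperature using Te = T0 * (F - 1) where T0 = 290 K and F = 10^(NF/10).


NF_lin = 10^(6.92/10) = 4.920395
Te = 290 * (4.920395 - 1) = 1136.9 K

1136.9 K


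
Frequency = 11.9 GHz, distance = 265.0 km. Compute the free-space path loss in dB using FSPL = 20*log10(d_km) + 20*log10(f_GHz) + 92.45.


20*log10(265.0) = 48.46
20*log10(11.9) = 21.51
FSPL = 162.4 dB

162.4 dB


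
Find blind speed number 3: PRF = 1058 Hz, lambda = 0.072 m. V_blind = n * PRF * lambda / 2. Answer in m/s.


V_blind = 3 * 1058 * 0.072 / 2 = 114.3 m/s

114.3 m/s


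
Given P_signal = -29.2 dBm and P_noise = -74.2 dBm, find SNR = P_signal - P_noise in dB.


SNR = -29.2 - (-74.2) = 45.0 dB

45.0 dB


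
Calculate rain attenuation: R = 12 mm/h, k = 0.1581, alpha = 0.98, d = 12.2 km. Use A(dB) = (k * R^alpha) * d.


gamma = 0.1581 * 12^0.98 = 1.805217 dB/km
A = 1.805217 * 12.2 = 22.02 dB

22.02 dB


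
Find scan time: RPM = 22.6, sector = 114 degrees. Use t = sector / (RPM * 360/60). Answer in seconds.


t = 114 / (22.6 * 360) * 60 = 0.84 s

0.84 s


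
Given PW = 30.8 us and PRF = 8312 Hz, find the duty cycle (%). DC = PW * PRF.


DC = 30.8e-6 * 8312 * 100 = 25.6%

25.6%


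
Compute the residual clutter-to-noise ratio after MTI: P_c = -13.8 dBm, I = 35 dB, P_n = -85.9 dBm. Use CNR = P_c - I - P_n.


CNR = -13.8 - 35 - (-85.9) = 37.1 dB

37.1 dB
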